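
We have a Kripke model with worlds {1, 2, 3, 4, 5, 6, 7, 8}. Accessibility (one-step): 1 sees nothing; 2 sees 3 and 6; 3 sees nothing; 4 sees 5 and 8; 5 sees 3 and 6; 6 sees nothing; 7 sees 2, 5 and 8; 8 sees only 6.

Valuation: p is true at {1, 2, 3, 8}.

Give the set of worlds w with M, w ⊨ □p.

{1, 3, 6}

1: no successors, so □p holds vacuously. ✓
2: successors {3, 6}; p there: 3:T, 6:F. ✗
3: no successors, so □p holds vacuously. ✓
4: successors {5, 8}; p there: 5:F, 8:T. ✗
5: successors {3, 6}; p there: 3:T, 6:F. ✗
6: no successors, so □p holds vacuously. ✓
7: successors {2, 5, 8}; p there: 2:T, 5:F, 8:T. ✗
8: successors {6}; p there: 6:F. ✗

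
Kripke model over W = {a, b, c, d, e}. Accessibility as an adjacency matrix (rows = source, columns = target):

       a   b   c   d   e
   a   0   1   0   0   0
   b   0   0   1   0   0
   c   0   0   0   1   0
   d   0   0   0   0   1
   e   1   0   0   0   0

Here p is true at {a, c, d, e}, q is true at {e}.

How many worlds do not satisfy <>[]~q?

1

a: successors {b}; []~q there: b:T. ✓
b: successors {c}; []~q there: c:T. ✓
c: successors {d}; []~q there: d:F. ✗
d: successors {e}; []~q there: e:T. ✓
e: successors {a}; []~q there: a:T. ✓
Satisfying worlds: {a, b, d, e}.
So <>[]~q fails at the other 1 world.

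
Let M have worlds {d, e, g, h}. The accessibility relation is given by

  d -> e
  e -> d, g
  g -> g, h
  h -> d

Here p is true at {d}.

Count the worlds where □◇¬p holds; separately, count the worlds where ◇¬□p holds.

For □◇¬p:
d: successors {e}; ◇¬p there: e:T. ✓
e: successors {d, g}; ◇¬p there: d:T, g:T. ✓
g: successors {g, h}; ◇¬p there: g:T, h:F. ✗
h: successors {d}; ◇¬p there: d:T. ✓
— 3 worlds.
For ◇¬□p:
d: successors {e}; ¬□p there: e:T. ✓
e: successors {d, g}; ¬□p there: d:T, g:T. ✓
g: successors {g, h}; ¬□p there: g:T, h:F. ✓
h: successors {d}; ¬□p there: d:T. ✓
— 4 worlds.

3 and 4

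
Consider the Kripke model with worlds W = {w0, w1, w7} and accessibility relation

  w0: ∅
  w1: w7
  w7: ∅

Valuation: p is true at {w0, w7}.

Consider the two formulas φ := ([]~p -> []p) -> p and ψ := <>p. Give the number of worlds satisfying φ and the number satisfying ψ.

For ([]~p -> []p) -> p:
w0: []~p -> []p is T, p is T. ✓
w1: []~p -> []p is T, p is F. ✗
w7: []~p -> []p is T, p is T. ✓
— 2 worlds.
For <>p:
w0: no successors, so <>p fails. ✗
w1: successors {w7}; p there: w7:T. ✓
w7: no successors, so <>p fails. ✗
— 1 world.

2 and 1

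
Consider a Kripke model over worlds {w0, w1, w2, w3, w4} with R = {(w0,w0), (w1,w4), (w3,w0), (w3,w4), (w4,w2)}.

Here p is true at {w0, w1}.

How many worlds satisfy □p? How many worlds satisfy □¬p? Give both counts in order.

For □p:
w0: successors {w0}; p there: w0:T. ✓
w1: successors {w4}; p there: w4:F. ✗
w2: no successors, so □p holds vacuously. ✓
w3: successors {w0, w4}; p there: w0:T, w4:F. ✗
w4: successors {w2}; p there: w2:F. ✗
— 2 worlds.
For □¬p:
w0: successors {w0}; ¬p there: w0:F. ✗
w1: successors {w4}; ¬p there: w4:T. ✓
w2: no successors, so □¬p holds vacuously. ✓
w3: successors {w0, w4}; ¬p there: w0:F, w4:T. ✗
w4: successors {w2}; ¬p there: w2:T. ✓
— 3 worlds.

2 and 3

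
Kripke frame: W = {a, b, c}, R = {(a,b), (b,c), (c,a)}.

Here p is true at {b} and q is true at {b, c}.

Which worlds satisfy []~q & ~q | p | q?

a: []~q & ~q is F, p | q is F. ✗
b: []~q & ~q is F, p | q is T. ✓
c: []~q & ~q is F, p | q is T. ✓

{b, c}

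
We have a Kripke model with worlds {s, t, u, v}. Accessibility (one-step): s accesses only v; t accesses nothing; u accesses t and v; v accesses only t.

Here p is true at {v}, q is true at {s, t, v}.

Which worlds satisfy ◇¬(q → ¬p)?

s: successors {v}; ¬(q → ¬p) there: v:T. ✓
t: no successors, so ◇¬(q → ¬p) fails. ✗
u: successors {t, v}; ¬(q → ¬p) there: t:F, v:T. ✓
v: successors {t}; ¬(q → ¬p) there: t:F. ✗

{s, u}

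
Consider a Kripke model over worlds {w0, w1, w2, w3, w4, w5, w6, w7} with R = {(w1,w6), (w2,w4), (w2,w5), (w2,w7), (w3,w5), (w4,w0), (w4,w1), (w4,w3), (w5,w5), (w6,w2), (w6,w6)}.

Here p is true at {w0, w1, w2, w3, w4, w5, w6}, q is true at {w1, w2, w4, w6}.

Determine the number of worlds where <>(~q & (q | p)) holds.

4

w0: no successors, so <>(~q & (q | p)) fails. ✗
w1: successors {w6}; ~q & (q | p) there: w6:F. ✗
w2: successors {w4, w5, w7}; ~q & (q | p) there: w4:F, w5:T, w7:F. ✓
w3: successors {w5}; ~q & (q | p) there: w5:T. ✓
w4: successors {w0, w1, w3}; ~q & (q | p) there: w0:T, w1:F, w3:T. ✓
w5: successors {w5}; ~q & (q | p) there: w5:T. ✓
w6: successors {w2, w6}; ~q & (q | p) there: w2:F, w6:F. ✗
w7: no successors, so <>(~q & (q | p)) fails. ✗
Satisfying worlds: {w2, w3, w4, w5}.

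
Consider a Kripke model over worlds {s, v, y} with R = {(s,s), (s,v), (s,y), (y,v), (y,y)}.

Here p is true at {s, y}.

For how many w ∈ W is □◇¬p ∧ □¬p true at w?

s: □◇¬p is F, □¬p is F. ✗
v: □◇¬p is T, □¬p is T. ✓
y: □◇¬p is F, □¬p is F. ✗
Satisfying worlds: {v}.

1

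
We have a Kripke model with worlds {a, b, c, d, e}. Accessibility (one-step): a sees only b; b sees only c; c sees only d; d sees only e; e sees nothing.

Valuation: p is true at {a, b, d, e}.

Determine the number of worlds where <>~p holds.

a: successors {b}; ~p there: b:F. ✗
b: successors {c}; ~p there: c:T. ✓
c: successors {d}; ~p there: d:F. ✗
d: successors {e}; ~p there: e:F. ✗
e: no successors, so <>~p fails. ✗
Satisfying worlds: {b}.

1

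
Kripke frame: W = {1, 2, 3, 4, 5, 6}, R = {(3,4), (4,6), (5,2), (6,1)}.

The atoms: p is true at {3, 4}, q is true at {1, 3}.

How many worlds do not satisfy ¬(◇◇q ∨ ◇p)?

1: ◇◇q ∨ ◇p is F. ✓
2: ◇◇q ∨ ◇p is F. ✓
3: ◇◇q ∨ ◇p is T. ✗
4: ◇◇q ∨ ◇p is T. ✗
5: ◇◇q ∨ ◇p is F. ✓
6: ◇◇q ∨ ◇p is F. ✓
Satisfying worlds: {1, 2, 5, 6}.
So ¬(◇◇q ∨ ◇p) fails at the other 2 worlds.

2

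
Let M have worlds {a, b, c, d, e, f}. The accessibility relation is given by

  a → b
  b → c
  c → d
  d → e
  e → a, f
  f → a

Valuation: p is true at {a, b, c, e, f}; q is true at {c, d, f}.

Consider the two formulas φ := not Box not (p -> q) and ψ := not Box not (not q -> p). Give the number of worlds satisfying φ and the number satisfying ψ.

For not Box not (p -> q):
a: Box not (p -> q) is T. ✗
b: Box not (p -> q) is F. ✓
c: Box not (p -> q) is F. ✓
d: Box not (p -> q) is T. ✗
e: Box not (p -> q) is F. ✓
f: Box not (p -> q) is T. ✗
— 3 worlds.
For not Box not (not q -> p):
a: Box not (not q -> p) is F. ✓
b: Box not (not q -> p) is F. ✓
c: Box not (not q -> p) is F. ✓
d: Box not (not q -> p) is F. ✓
e: Box not (not q -> p) is F. ✓
f: Box not (not q -> p) is F. ✓
— 6 worlds.

3 and 6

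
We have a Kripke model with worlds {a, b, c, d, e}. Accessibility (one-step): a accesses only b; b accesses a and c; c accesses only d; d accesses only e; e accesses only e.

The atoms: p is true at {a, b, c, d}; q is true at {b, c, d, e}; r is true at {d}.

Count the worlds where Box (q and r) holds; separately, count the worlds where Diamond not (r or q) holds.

1 and 1

For Box (q and r):
a: successors {b}; q and r there: b:F. ✗
b: successors {a, c}; q and r there: a:F, c:F. ✗
c: successors {d}; q and r there: d:T. ✓
d: successors {e}; q and r there: e:F. ✗
e: successors {e}; q and r there: e:F. ✗
— 1 world.
For Diamond not (r or q):
a: successors {b}; not (r or q) there: b:F. ✗
b: successors {a, c}; not (r or q) there: a:T, c:F. ✓
c: successors {d}; not (r or q) there: d:F. ✗
d: successors {e}; not (r or q) there: e:F. ✗
e: successors {e}; not (r or q) there: e:F. ✗
— 1 world.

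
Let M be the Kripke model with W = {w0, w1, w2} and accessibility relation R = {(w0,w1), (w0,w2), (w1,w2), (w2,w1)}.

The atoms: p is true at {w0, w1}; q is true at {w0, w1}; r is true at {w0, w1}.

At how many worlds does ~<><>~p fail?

2

w0: <><>~p is T. ✗
w1: <><>~p is F. ✓
w2: <><>~p is T. ✗
Satisfying worlds: {w1}.
So ~<><>~p fails at the other 2 worlds.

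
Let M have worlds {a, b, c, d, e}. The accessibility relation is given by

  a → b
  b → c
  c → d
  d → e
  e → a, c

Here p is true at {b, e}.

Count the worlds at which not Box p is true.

a: Box p is T. ✗
b: Box p is F. ✓
c: Box p is F. ✓
d: Box p is T. ✗
e: Box p is F. ✓
Satisfying worlds: {b, c, e}.

3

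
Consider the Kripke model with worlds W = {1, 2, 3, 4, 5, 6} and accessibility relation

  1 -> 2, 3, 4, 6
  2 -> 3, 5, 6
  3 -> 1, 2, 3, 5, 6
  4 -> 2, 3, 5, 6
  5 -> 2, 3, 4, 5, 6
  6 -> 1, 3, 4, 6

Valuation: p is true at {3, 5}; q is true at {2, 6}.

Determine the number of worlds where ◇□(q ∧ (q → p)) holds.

1: successors {2, 3, 4, 6}; □(q ∧ (q → p)) there: 2:F, 3:F, 4:F, 6:F. ✗
2: successors {3, 5, 6}; □(q ∧ (q → p)) there: 3:F, 5:F, 6:F. ✗
3: successors {1, 2, 3, 5, 6}; □(q ∧ (q → p)) there: 1:F, 2:F, 3:F, 5:F, 6:F. ✗
4: successors {2, 3, 5, 6}; □(q ∧ (q → p)) there: 2:F, 3:F, 5:F, 6:F. ✗
5: successors {2, 3, 4, 5, 6}; □(q ∧ (q → p)) there: 2:F, 3:F, 4:F, 5:F, 6:F. ✗
6: successors {1, 3, 4, 6}; □(q ∧ (q → p)) there: 1:F, 3:F, 4:F, 6:F. ✗
Satisfying worlds: ∅.

0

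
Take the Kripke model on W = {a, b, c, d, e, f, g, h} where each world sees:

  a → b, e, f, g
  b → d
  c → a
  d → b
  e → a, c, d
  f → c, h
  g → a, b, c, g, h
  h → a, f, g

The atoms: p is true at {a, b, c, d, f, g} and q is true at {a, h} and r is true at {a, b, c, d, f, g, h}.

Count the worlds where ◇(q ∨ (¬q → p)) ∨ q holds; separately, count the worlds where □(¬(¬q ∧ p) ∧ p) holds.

For ◇(q ∨ (¬q → p)) ∨ q:
a: ◇(q ∨ (¬q → p)) is T, q is T. ✓
b: ◇(q ∨ (¬q → p)) is T, q is F. ✓
c: ◇(q ∨ (¬q → p)) is T, q is F. ✓
d: ◇(q ∨ (¬q → p)) is T, q is F. ✓
e: ◇(q ∨ (¬q → p)) is T, q is F. ✓
f: ◇(q ∨ (¬q → p)) is T, q is F. ✓
g: ◇(q ∨ (¬q → p)) is T, q is F. ✓
h: ◇(q ∨ (¬q → p)) is T, q is T. ✓
— 8 worlds.
For □(¬(¬q ∧ p) ∧ p):
a: successors {b, e, f, g}; ¬(¬q ∧ p) ∧ p there: b:F, e:F, f:F, g:F. ✗
b: successors {d}; ¬(¬q ∧ p) ∧ p there: d:F. ✗
c: successors {a}; ¬(¬q ∧ p) ∧ p there: a:T. ✓
d: successors {b}; ¬(¬q ∧ p) ∧ p there: b:F. ✗
e: successors {a, c, d}; ¬(¬q ∧ p) ∧ p there: a:T, c:F, d:F. ✗
f: successors {c, h}; ¬(¬q ∧ p) ∧ p there: c:F, h:F. ✗
g: successors {a, b, c, g, h}; ¬(¬q ∧ p) ∧ p there: a:T, b:F, c:F, g:F, h:F. ✗
h: successors {a, f, g}; ¬(¬q ∧ p) ∧ p there: a:T, f:F, g:F. ✗
— 1 world.

8 and 1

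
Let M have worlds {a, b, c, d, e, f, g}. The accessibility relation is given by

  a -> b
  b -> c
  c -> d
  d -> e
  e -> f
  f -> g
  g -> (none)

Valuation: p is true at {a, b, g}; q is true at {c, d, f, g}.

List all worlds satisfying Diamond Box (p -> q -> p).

{a, b, c, d, e, f}

a: successors {b}; Box (p -> q -> p) there: b:T. ✓
b: successors {c}; Box (p -> q -> p) there: c:T. ✓
c: successors {d}; Box (p -> q -> p) there: d:T. ✓
d: successors {e}; Box (p -> q -> p) there: e:T. ✓
e: successors {f}; Box (p -> q -> p) there: f:T. ✓
f: successors {g}; Box (p -> q -> p) there: g:T. ✓
g: no successors, so Diamond Box (p -> q -> p) fails. ✗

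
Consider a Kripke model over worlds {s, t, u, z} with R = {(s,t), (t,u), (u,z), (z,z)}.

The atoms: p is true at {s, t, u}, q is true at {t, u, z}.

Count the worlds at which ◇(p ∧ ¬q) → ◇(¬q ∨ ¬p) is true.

4

s: ◇(p ∧ ¬q) is F, ◇(¬q ∨ ¬p) is F. ✓
t: ◇(p ∧ ¬q) is F, ◇(¬q ∨ ¬p) is F. ✓
u: ◇(p ∧ ¬q) is F, ◇(¬q ∨ ¬p) is T. ✓
z: ◇(p ∧ ¬q) is F, ◇(¬q ∨ ¬p) is T. ✓
Satisfying worlds: {s, t, u, z}.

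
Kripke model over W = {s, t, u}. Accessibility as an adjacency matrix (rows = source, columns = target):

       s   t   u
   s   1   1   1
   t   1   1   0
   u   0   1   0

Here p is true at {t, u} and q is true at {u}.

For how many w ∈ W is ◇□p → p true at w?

s: ◇□p is T, p is F. ✗
t: ◇□p is F, p is T. ✓
u: ◇□p is F, p is T. ✓
Satisfying worlds: {t, u}.

2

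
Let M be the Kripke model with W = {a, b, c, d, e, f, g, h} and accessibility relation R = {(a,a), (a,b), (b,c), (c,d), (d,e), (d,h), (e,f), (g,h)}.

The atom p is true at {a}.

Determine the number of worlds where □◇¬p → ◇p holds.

a: □◇¬p is T, ◇p is T. ✓
b: □◇¬p is T, ◇p is F. ✗
c: □◇¬p is T, ◇p is F. ✗
d: □◇¬p is F, ◇p is F. ✓
e: □◇¬p is F, ◇p is F. ✓
f: □◇¬p is T, ◇p is F. ✗
g: □◇¬p is F, ◇p is F. ✓
h: □◇¬p is T, ◇p is F. ✗
Satisfying worlds: {a, d, e, g}.

4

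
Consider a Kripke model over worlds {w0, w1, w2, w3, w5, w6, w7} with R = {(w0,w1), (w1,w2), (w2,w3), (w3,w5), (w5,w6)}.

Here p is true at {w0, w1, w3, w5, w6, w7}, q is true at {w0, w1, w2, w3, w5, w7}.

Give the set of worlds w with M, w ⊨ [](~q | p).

{w0, w2, w3, w5, w6, w7}

w0: successors {w1}; ~q | p there: w1:T. ✓
w1: successors {w2}; ~q | p there: w2:F. ✗
w2: successors {w3}; ~q | p there: w3:T. ✓
w3: successors {w5}; ~q | p there: w5:T. ✓
w5: successors {w6}; ~q | p there: w6:T. ✓
w6: no successors, so [](~q | p) holds vacuously. ✓
w7: no successors, so [](~q | p) holds vacuously. ✓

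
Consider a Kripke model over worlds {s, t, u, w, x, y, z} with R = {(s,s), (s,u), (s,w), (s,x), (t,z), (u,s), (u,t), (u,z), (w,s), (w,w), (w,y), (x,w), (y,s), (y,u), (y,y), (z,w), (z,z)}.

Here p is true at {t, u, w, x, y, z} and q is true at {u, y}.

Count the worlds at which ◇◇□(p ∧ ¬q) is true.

6

s: successors {s, u, w, x}; ◇□(p ∧ ¬q) there: s:T, u:T, w:F, x:F. ✓
t: successors {z}; ◇□(p ∧ ¬q) there: z:T. ✓
u: successors {s, t, z}; ◇□(p ∧ ¬q) there: s:T, t:T, z:T. ✓
w: successors {s, w, y}; ◇□(p ∧ ¬q) there: s:T, w:F, y:F. ✓
x: successors {w}; ◇□(p ∧ ¬q) there: w:F. ✗
y: successors {s, u, y}; ◇□(p ∧ ¬q) there: s:T, u:T, y:F. ✓
z: successors {w, z}; ◇□(p ∧ ¬q) there: w:F, z:T. ✓
Satisfying worlds: {s, t, u, w, y, z}.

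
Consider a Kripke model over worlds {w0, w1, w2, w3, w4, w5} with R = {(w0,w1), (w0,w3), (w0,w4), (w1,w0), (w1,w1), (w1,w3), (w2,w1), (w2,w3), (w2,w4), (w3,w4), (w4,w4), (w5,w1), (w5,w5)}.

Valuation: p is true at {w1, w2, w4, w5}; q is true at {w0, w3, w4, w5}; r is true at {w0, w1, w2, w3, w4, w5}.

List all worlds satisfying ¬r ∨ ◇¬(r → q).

w0: ¬r is F, ◇¬(r → q) is T. ✓
w1: ¬r is F, ◇¬(r → q) is T. ✓
w2: ¬r is F, ◇¬(r → q) is T. ✓
w3: ¬r is F, ◇¬(r → q) is F. ✗
w4: ¬r is F, ◇¬(r → q) is F. ✗
w5: ¬r is F, ◇¬(r → q) is T. ✓

{w0, w1, w2, w5}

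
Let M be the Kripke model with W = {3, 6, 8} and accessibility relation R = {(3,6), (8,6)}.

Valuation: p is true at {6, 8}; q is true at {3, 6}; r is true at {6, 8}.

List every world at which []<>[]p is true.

3: successors {6}; <>[]p there: 6:F. ✗
6: no successors, so []<>[]p holds vacuously. ✓
8: successors {6}; <>[]p there: 6:F. ✗

{6}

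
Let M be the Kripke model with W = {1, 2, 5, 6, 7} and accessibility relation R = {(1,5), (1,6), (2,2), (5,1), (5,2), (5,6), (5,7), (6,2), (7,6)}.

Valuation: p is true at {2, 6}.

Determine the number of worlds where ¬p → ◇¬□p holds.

1: ¬p is T, ◇¬□p is T. ✓
2: ¬p is F, ◇¬□p is F. ✓
5: ¬p is T, ◇¬□p is T. ✓
6: ¬p is F, ◇¬□p is F. ✓
7: ¬p is T, ◇¬□p is F. ✗
Satisfying worlds: {1, 2, 5, 6}.

4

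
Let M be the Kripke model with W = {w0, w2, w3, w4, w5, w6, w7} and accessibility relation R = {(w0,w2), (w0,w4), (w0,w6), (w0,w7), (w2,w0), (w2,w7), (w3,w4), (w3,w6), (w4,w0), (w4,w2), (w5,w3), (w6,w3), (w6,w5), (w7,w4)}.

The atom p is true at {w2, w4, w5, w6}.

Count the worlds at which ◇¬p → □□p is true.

w0: ◇¬p is T, □□p is F. ✗
w2: ◇¬p is T, □□p is F. ✗
w3: ◇¬p is F, □□p is F. ✓
w4: ◇¬p is T, □□p is F. ✗
w5: ◇¬p is T, □□p is T. ✓
w6: ◇¬p is T, □□p is F. ✗
w7: ◇¬p is F, □□p is F. ✓
Satisfying worlds: {w3, w5, w7}.

3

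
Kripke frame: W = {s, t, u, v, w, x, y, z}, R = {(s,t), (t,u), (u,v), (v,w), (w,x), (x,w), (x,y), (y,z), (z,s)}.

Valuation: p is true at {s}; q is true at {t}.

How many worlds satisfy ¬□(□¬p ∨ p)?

s: □(□¬p ∨ p) is T. ✗
t: □(□¬p ∨ p) is T. ✗
u: □(□¬p ∨ p) is T. ✗
v: □(□¬p ∨ p) is T. ✗
w: □(□¬p ∨ p) is T. ✗
x: □(□¬p ∨ p) is T. ✗
y: □(□¬p ∨ p) is F. ✓
z: □(□¬p ∨ p) is T. ✗
Satisfying worlds: {y}.

1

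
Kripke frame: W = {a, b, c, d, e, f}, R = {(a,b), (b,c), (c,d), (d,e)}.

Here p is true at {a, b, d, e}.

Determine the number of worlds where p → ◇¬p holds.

3

a: p is T, ◇¬p is F. ✗
b: p is T, ◇¬p is T. ✓
c: p is F, ◇¬p is F. ✓
d: p is T, ◇¬p is F. ✗
e: p is T, ◇¬p is F. ✗
f: p is F, ◇¬p is F. ✓
Satisfying worlds: {b, c, f}.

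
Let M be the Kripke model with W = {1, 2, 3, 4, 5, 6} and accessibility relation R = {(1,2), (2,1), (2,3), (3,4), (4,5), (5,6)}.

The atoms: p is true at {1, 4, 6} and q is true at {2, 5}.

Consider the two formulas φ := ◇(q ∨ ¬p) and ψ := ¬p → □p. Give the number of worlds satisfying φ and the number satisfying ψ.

3 and 5

For ◇(q ∨ ¬p):
1: successors {2}; q ∨ ¬p there: 2:T. ✓
2: successors {1, 3}; q ∨ ¬p there: 1:F, 3:T. ✓
3: successors {4}; q ∨ ¬p there: 4:F. ✗
4: successors {5}; q ∨ ¬p there: 5:T. ✓
5: successors {6}; q ∨ ¬p there: 6:F. ✗
6: no successors, so ◇(q ∨ ¬p) fails. ✗
— 3 worlds.
For ¬p → □p:
1: ¬p is F, □p is F. ✓
2: ¬p is T, □p is F. ✗
3: ¬p is T, □p is T. ✓
4: ¬p is F, □p is F. ✓
5: ¬p is T, □p is T. ✓
6: ¬p is F, □p is T. ✓
— 5 worlds.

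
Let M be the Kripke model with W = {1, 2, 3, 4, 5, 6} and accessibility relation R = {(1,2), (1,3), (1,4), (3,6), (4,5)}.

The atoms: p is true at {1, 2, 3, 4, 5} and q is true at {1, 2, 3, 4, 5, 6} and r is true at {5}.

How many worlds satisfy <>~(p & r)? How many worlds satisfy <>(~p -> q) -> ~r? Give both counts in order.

For <>~(p & r):
1: successors {2, 3, 4}; ~(p & r) there: 2:T, 3:T, 4:T. ✓
2: no successors, so <>~(p & r) fails. ✗
3: successors {6}; ~(p & r) there: 6:T. ✓
4: successors {5}; ~(p & r) there: 5:F. ✗
5: no successors, so <>~(p & r) fails. ✗
6: no successors, so <>~(p & r) fails. ✗
— 2 worlds.
For <>(~p -> q) -> ~r:
1: <>(~p -> q) is T, ~r is T. ✓
2: <>(~p -> q) is F, ~r is T. ✓
3: <>(~p -> q) is T, ~r is T. ✓
4: <>(~p -> q) is T, ~r is T. ✓
5: <>(~p -> q) is F, ~r is F. ✓
6: <>(~p -> q) is F, ~r is T. ✓
— 6 worlds.

2 and 6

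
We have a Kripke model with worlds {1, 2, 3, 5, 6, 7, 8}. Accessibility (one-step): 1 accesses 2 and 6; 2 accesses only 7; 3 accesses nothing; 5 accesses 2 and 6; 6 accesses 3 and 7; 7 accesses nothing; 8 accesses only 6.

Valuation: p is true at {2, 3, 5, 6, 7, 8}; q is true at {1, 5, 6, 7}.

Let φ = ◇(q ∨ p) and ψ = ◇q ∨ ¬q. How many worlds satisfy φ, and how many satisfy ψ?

For ◇(q ∨ p):
1: successors {2, 6}; q ∨ p there: 2:T, 6:T. ✓
2: successors {7}; q ∨ p there: 7:T. ✓
3: no successors, so ◇(q ∨ p) fails. ✗
5: successors {2, 6}; q ∨ p there: 2:T, 6:T. ✓
6: successors {3, 7}; q ∨ p there: 3:T, 7:T. ✓
7: no successors, so ◇(q ∨ p) fails. ✗
8: successors {6}; q ∨ p there: 6:T. ✓
— 5 worlds.
For ◇q ∨ ¬q:
1: ◇q is T, ¬q is F. ✓
2: ◇q is T, ¬q is T. ✓
3: ◇q is F, ¬q is T. ✓
5: ◇q is T, ¬q is F. ✓
6: ◇q is T, ¬q is F. ✓
7: ◇q is F, ¬q is F. ✗
8: ◇q is T, ¬q is T. ✓
— 6 worlds.

5 and 6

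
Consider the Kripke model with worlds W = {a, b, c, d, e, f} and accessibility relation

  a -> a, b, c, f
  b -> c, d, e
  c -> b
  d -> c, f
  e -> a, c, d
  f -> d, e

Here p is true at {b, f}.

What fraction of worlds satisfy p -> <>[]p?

5/6

a: p is F, <>[]p is T. ✓
b: p is T, <>[]p is T. ✓
c: p is F, <>[]p is F. ✓
d: p is F, <>[]p is T. ✓
e: p is F, <>[]p is T. ✓
f: p is T, <>[]p is F. ✗
That's 5 of 6 worlds, so 5/6.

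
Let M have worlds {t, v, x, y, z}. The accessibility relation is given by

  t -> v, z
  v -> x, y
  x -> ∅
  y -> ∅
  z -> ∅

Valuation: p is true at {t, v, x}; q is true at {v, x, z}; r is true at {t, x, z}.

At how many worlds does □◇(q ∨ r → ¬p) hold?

3

t: successors {v, z}; ◇(q ∨ r → ¬p) there: v:T, z:F. ✗
v: successors {x, y}; ◇(q ∨ r → ¬p) there: x:F, y:F. ✗
x: no successors, so □◇(q ∨ r → ¬p) holds vacuously. ✓
y: no successors, so □◇(q ∨ r → ¬p) holds vacuously. ✓
z: no successors, so □◇(q ∨ r → ¬p) holds vacuously. ✓
Satisfying worlds: {x, y, z}.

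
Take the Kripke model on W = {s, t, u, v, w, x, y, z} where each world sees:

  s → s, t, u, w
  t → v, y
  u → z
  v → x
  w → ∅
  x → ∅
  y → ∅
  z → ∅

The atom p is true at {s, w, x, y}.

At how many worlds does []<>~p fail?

s: successors {s, t, u, w}; <>~p there: s:T, t:T, u:T, w:F. ✗
t: successors {v, y}; <>~p there: v:F, y:F. ✗
u: successors {z}; <>~p there: z:F. ✗
v: successors {x}; <>~p there: x:F. ✗
w: no successors, so []<>~p holds vacuously. ✓
x: no successors, so []<>~p holds vacuously. ✓
y: no successors, so []<>~p holds vacuously. ✓
z: no successors, so []<>~p holds vacuously. ✓
Satisfying worlds: {w, x, y, z}.
So []<>~p fails at the other 4 worlds.

4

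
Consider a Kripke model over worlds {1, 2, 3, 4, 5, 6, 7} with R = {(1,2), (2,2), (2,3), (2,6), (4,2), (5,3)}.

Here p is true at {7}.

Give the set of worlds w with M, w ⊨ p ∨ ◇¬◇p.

{1, 2, 4, 5, 7}

1: p is F, ◇¬◇p is T. ✓
2: p is F, ◇¬◇p is T. ✓
3: p is F, ◇¬◇p is F. ✗
4: p is F, ◇¬◇p is T. ✓
5: p is F, ◇¬◇p is T. ✓
6: p is F, ◇¬◇p is F. ✗
7: p is T, ◇¬◇p is F. ✓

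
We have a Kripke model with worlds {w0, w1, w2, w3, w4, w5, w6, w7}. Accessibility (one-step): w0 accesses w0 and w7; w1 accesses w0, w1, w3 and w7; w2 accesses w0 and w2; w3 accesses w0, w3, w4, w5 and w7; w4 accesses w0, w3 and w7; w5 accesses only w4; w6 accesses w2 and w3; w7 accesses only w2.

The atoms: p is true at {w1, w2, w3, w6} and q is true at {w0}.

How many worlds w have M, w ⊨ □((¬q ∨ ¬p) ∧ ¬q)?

w0: successors {w0, w7}; (¬q ∨ ¬p) ∧ ¬q there: w0:F, w7:T. ✗
w1: successors {w0, w1, w3, w7}; (¬q ∨ ¬p) ∧ ¬q there: w0:F, w1:T, w3:T, w7:T. ✗
w2: successors {w0, w2}; (¬q ∨ ¬p) ∧ ¬q there: w0:F, w2:T. ✗
w3: successors {w0, w3, w4, w5, w7}; (¬q ∨ ¬p) ∧ ¬q there: w0:F, w3:T, w4:T, w5:T, w7:T. ✗
w4: successors {w0, w3, w7}; (¬q ∨ ¬p) ∧ ¬q there: w0:F, w3:T, w7:T. ✗
w5: successors {w4}; (¬q ∨ ¬p) ∧ ¬q there: w4:T. ✓
w6: successors {w2, w3}; (¬q ∨ ¬p) ∧ ¬q there: w2:T, w3:T. ✓
w7: successors {w2}; (¬q ∨ ¬p) ∧ ¬q there: w2:T. ✓
Satisfying worlds: {w5, w6, w7}.

3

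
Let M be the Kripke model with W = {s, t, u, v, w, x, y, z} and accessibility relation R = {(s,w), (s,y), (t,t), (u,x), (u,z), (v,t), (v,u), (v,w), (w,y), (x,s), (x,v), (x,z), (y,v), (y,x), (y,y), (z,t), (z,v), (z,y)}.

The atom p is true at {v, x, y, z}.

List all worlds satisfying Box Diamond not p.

s: successors {w, y}; Diamond not p there: w:F, y:F. ✗
t: successors {t}; Diamond not p there: t:T. ✓
u: successors {x, z}; Diamond not p there: x:T, z:T. ✓
v: successors {t, u, w}; Diamond not p there: t:T, u:F, w:F. ✗
w: successors {y}; Diamond not p there: y:F. ✗
x: successors {s, v, z}; Diamond not p there: s:T, v:T, z:T. ✓
y: successors {v, x, y}; Diamond not p there: v:T, x:T, y:F. ✗
z: successors {t, v, y}; Diamond not p there: t:T, v:T, y:F. ✗

{t, u, x}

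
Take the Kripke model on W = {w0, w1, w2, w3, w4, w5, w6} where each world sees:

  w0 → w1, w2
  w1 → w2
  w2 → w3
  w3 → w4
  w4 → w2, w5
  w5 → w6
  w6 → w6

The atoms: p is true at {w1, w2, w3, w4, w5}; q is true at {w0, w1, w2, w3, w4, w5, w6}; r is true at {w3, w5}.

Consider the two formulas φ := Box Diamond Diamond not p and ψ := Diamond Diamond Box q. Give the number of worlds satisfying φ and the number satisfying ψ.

3 and 7

For Box Diamond Diamond not p:
w0: successors {w1, w2}; Diamond Diamond not p there: w1:F, w2:F. ✗
w1: successors {w2}; Diamond Diamond not p there: w2:F. ✗
w2: successors {w3}; Diamond Diamond not p there: w3:F. ✗
w3: successors {w4}; Diamond Diamond not p there: w4:T. ✓
w4: successors {w2, w5}; Diamond Diamond not p there: w2:F, w5:T. ✗
w5: successors {w6}; Diamond Diamond not p there: w6:T. ✓
w6: successors {w6}; Diamond Diamond not p there: w6:T. ✓
— 3 worlds.
For Diamond Diamond Box q:
w0: successors {w1, w2}; Diamond Box q there: w1:T, w2:T. ✓
w1: successors {w2}; Diamond Box q there: w2:T. ✓
w2: successors {w3}; Diamond Box q there: w3:T. ✓
w3: successors {w4}; Diamond Box q there: w4:T. ✓
w4: successors {w2, w5}; Diamond Box q there: w2:T, w5:T. ✓
w5: successors {w6}; Diamond Box q there: w6:T. ✓
w6: successors {w6}; Diamond Box q there: w6:T. ✓
— 7 worlds.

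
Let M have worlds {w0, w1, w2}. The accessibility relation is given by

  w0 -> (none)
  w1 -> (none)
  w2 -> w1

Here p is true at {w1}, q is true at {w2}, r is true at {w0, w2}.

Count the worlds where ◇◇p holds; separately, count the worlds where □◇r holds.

For ◇◇p:
w0: no successors, so ◇◇p fails. ✗
w1: no successors, so ◇◇p fails. ✗
w2: successors {w1}; ◇p there: w1:F. ✗
— 0 worlds.
For □◇r:
w0: no successors, so □◇r holds vacuously. ✓
w1: no successors, so □◇r holds vacuously. ✓
w2: successors {w1}; ◇r there: w1:F. ✗
— 2 worlds.

0 and 2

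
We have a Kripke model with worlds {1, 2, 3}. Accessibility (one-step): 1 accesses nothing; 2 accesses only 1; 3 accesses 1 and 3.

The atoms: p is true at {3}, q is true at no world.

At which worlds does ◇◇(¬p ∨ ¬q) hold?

1: no successors, so ◇◇(¬p ∨ ¬q) fails. ✗
2: successors {1}; ◇(¬p ∨ ¬q) there: 1:F. ✗
3: successors {1, 3}; ◇(¬p ∨ ¬q) there: 1:F, 3:T. ✓

{3}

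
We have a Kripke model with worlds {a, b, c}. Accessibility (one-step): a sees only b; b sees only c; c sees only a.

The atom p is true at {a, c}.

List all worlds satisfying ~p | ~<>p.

{a, b}

a: ~p is F, ~<>p is T. ✓
b: ~p is T, ~<>p is F. ✓
c: ~p is F, ~<>p is F. ✗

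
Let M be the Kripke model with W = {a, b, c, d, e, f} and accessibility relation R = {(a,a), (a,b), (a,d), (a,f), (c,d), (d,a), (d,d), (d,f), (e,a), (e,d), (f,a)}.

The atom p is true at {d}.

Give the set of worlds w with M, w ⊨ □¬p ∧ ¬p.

{b, f}

a: □¬p is F, ¬p is T. ✗
b: □¬p is T, ¬p is T. ✓
c: □¬p is F, ¬p is T. ✗
d: □¬p is F, ¬p is F. ✗
e: □¬p is F, ¬p is T. ✗
f: □¬p is T, ¬p is T. ✓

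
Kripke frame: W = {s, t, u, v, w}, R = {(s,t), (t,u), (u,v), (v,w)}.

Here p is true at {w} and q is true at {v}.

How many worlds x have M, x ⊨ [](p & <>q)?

1

s: successors {t}; p & <>q there: t:F. ✗
t: successors {u}; p & <>q there: u:F. ✗
u: successors {v}; p & <>q there: v:F. ✗
v: successors {w}; p & <>q there: w:F. ✗
w: no successors, so [](p & <>q) holds vacuously. ✓
Satisfying worlds: {w}.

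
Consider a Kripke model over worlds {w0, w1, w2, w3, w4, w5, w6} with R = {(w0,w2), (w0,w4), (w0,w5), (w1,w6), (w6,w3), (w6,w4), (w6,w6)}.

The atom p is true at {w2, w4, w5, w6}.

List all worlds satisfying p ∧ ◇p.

{w6}

w0: p is F, ◇p is T. ✗
w1: p is F, ◇p is T. ✗
w2: p is T, ◇p is F. ✗
w3: p is F, ◇p is F. ✗
w4: p is T, ◇p is F. ✗
w5: p is T, ◇p is F. ✗
w6: p is T, ◇p is T. ✓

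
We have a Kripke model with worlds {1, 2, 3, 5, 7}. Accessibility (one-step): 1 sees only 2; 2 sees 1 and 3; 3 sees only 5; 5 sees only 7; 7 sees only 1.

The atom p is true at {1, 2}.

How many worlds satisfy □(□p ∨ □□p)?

3

1: successors {2}; □p ∨ □□p there: 2:F. ✗
2: successors {1, 3}; □p ∨ □□p there: 1:T, 3:F. ✗
3: successors {5}; □p ∨ □□p there: 5:T. ✓
5: successors {7}; □p ∨ □□p there: 7:T. ✓
7: successors {1}; □p ∨ □□p there: 1:T. ✓
Satisfying worlds: {3, 5, 7}.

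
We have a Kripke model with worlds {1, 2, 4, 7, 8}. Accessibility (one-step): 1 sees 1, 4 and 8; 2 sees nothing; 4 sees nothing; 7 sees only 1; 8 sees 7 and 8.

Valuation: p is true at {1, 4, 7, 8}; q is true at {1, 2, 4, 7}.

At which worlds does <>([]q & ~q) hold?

1: successors {1, 4, 8}; []q & ~q there: 1:F, 4:F, 8:F. ✗
2: no successors, so <>([]q & ~q) fails. ✗
4: no successors, so <>([]q & ~q) fails. ✗
7: successors {1}; []q & ~q there: 1:F. ✗
8: successors {7, 8}; []q & ~q there: 7:F, 8:F. ✗

∅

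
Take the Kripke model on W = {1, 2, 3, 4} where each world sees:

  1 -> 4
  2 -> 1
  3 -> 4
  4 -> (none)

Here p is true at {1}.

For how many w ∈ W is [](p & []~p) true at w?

2

1: successors {4}; p & []~p there: 4:F. ✗
2: successors {1}; p & []~p there: 1:T. ✓
3: successors {4}; p & []~p there: 4:F. ✗
4: no successors, so [](p & []~p) holds vacuously. ✓
Satisfying worlds: {2, 4}.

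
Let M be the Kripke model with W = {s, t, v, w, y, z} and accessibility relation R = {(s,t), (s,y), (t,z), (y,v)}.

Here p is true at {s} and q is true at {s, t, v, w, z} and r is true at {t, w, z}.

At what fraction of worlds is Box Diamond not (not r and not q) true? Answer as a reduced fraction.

s: successors {t, y}; Diamond not (not r and not q) there: t:T, y:T. ✓
t: successors {z}; Diamond not (not r and not q) there: z:F. ✗
v: no successors, so Box Diamond not (not r and not q) holds vacuously. ✓
w: no successors, so Box Diamond not (not r and not q) holds vacuously. ✓
y: successors {v}; Diamond not (not r and not q) there: v:F. ✗
z: no successors, so Box Diamond not (not r and not q) holds vacuously. ✓
That's 4 of 6 worlds, so 4/6 = 2/3.

2/3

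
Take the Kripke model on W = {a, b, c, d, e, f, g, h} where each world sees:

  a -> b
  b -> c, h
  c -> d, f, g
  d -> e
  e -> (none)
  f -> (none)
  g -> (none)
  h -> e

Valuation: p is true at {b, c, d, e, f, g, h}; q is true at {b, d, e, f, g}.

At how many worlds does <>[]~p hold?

3

a: successors {b}; []~p there: b:F. ✗
b: successors {c, h}; []~p there: c:F, h:F. ✗
c: successors {d, f, g}; []~p there: d:F, f:T, g:T. ✓
d: successors {e}; []~p there: e:T. ✓
e: no successors, so <>[]~p fails. ✗
f: no successors, so <>[]~p fails. ✗
g: no successors, so <>[]~p fails. ✗
h: successors {e}; []~p there: e:T. ✓
Satisfying worlds: {c, d, h}.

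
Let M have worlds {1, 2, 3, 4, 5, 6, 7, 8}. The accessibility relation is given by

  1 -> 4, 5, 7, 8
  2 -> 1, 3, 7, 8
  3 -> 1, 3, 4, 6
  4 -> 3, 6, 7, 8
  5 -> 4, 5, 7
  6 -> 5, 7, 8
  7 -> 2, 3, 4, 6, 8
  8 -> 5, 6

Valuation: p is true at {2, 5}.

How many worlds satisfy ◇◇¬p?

8

1: successors {4, 5, 7, 8}; ◇¬p there: 4:T, 5:T, 7:T, 8:T. ✓
2: successors {1, 3, 7, 8}; ◇¬p there: 1:T, 3:T, 7:T, 8:T. ✓
3: successors {1, 3, 4, 6}; ◇¬p there: 1:T, 3:T, 4:T, 6:T. ✓
4: successors {3, 6, 7, 8}; ◇¬p there: 3:T, 6:T, 7:T, 8:T. ✓
5: successors {4, 5, 7}; ◇¬p there: 4:T, 5:T, 7:T. ✓
6: successors {5, 7, 8}; ◇¬p there: 5:T, 7:T, 8:T. ✓
7: successors {2, 3, 4, 6, 8}; ◇¬p there: 2:T, 3:T, 4:T, 6:T, 8:T. ✓
8: successors {5, 6}; ◇¬p there: 5:T, 6:T. ✓
Satisfying worlds: {1, 2, 3, 4, 5, 6, 7, 8}.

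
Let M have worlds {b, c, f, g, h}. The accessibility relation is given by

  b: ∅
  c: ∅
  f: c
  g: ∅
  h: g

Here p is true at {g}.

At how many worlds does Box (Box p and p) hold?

4

b: no successors, so Box (Box p and p) holds vacuously. ✓
c: no successors, so Box (Box p and p) holds vacuously. ✓
f: successors {c}; Box p and p there: c:F. ✗
g: no successors, so Box (Box p and p) holds vacuously. ✓
h: successors {g}; Box p and p there: g:T. ✓
Satisfying worlds: {b, c, g, h}.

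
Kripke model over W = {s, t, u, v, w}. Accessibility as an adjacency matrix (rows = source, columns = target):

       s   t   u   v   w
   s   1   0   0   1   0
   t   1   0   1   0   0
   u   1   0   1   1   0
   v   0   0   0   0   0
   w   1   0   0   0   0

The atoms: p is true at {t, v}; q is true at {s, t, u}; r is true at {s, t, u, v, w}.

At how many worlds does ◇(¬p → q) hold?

4

s: successors {s, v}; ¬p → q there: s:T, v:T. ✓
t: successors {s, u}; ¬p → q there: s:T, u:T. ✓
u: successors {s, u, v}; ¬p → q there: s:T, u:T, v:T. ✓
v: no successors, so ◇(¬p → q) fails. ✗
w: successors {s}; ¬p → q there: s:T. ✓
Satisfying worlds: {s, t, u, w}.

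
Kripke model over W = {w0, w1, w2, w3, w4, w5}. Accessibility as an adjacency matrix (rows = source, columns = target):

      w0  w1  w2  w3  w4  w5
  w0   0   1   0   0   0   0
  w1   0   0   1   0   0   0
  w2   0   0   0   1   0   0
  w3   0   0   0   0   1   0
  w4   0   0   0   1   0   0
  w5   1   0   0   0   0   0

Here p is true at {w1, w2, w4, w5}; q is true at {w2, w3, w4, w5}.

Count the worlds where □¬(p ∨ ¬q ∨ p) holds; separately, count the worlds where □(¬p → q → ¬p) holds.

2 and 6

For □¬(p ∨ ¬q ∨ p):
w0: successors {w1}; ¬(p ∨ ¬q ∨ p) there: w1:F. ✗
w1: successors {w2}; ¬(p ∨ ¬q ∨ p) there: w2:F. ✗
w2: successors {w3}; ¬(p ∨ ¬q ∨ p) there: w3:T. ✓
w3: successors {w4}; ¬(p ∨ ¬q ∨ p) there: w4:F. ✗
w4: successors {w3}; ¬(p ∨ ¬q ∨ p) there: w3:T. ✓
w5: successors {w0}; ¬(p ∨ ¬q ∨ p) there: w0:F. ✗
— 2 worlds.
For □(¬p → q → ¬p):
w0: successors {w1}; ¬p → q → ¬p there: w1:T. ✓
w1: successors {w2}; ¬p → q → ¬p there: w2:T. ✓
w2: successors {w3}; ¬p → q → ¬p there: w3:T. ✓
w3: successors {w4}; ¬p → q → ¬p there: w4:T. ✓
w4: successors {w3}; ¬p → q → ¬p there: w3:T. ✓
w5: successors {w0}; ¬p → q → ¬p there: w0:T. ✓
— 6 worlds.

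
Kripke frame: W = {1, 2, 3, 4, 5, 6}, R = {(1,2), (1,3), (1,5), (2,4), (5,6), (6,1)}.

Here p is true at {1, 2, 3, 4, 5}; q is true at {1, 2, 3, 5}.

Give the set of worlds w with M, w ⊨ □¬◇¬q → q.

1: □¬◇¬q is F, q is T. ✓
2: □¬◇¬q is T, q is T. ✓
3: □¬◇¬q is T, q is T. ✓
4: □¬◇¬q is T, q is F. ✗
5: □¬◇¬q is T, q is T. ✓
6: □¬◇¬q is T, q is F. ✗

{1, 2, 3, 5}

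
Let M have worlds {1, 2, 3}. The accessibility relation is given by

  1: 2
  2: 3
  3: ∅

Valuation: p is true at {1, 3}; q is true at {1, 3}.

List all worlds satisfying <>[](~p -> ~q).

{1, 2}

1: successors {2}; [](~p -> ~q) there: 2:T. ✓
2: successors {3}; [](~p -> ~q) there: 3:T. ✓
3: no successors, so <>[](~p -> ~q) fails. ✗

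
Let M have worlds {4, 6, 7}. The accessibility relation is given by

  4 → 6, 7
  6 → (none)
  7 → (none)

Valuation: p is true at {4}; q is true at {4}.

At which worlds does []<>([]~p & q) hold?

{6, 7}

4: successors {6, 7}; <>([]~p & q) there: 6:F, 7:F. ✗
6: no successors, so []<>([]~p & q) holds vacuously. ✓
7: no successors, so []<>([]~p & q) holds vacuously. ✓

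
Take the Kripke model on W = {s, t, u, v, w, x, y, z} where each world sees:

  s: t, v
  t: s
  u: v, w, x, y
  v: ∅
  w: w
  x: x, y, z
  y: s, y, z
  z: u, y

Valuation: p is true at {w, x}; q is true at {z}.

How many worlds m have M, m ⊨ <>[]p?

3

s: successors {t, v}; []p there: t:F, v:T. ✓
t: successors {s}; []p there: s:F. ✗
u: successors {v, w, x, y}; []p there: v:T, w:T, x:F, y:F. ✓
v: no successors, so <>[]p fails. ✗
w: successors {w}; []p there: w:T. ✓
x: successors {x, y, z}; []p there: x:F, y:F, z:F. ✗
y: successors {s, y, z}; []p there: s:F, y:F, z:F. ✗
z: successors {u, y}; []p there: u:F, y:F. ✗
Satisfying worlds: {s, u, w}.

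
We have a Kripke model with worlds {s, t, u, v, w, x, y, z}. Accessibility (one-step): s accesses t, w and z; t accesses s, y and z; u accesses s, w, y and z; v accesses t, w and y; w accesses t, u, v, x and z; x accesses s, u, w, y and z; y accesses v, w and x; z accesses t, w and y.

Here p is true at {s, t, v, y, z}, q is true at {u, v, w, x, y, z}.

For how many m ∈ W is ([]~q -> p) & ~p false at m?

5

s: []~q -> p is T, ~p is F. ✗
t: []~q -> p is T, ~p is F. ✗
u: []~q -> p is T, ~p is T. ✓
v: []~q -> p is T, ~p is F. ✗
w: []~q -> p is T, ~p is T. ✓
x: []~q -> p is T, ~p is T. ✓
y: []~q -> p is T, ~p is F. ✗
z: []~q -> p is T, ~p is F. ✗
Satisfying worlds: {u, w, x}.
So ([]~q -> p) & ~p fails at the other 5 worlds.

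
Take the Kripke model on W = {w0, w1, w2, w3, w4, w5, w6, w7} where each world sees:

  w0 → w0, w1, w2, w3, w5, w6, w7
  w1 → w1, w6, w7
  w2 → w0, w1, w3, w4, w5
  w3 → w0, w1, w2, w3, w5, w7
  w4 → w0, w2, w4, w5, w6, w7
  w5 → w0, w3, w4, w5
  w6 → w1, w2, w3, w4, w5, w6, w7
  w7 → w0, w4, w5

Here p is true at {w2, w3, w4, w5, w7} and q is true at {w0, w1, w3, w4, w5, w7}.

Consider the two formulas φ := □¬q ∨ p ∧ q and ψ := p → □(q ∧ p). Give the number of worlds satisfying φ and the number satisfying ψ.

4 and 3

For □¬q ∨ p ∧ q:
w0: □¬q is F, p ∧ q is F. ✗
w1: □¬q is F, p ∧ q is F. ✗
w2: □¬q is F, p ∧ q is F. ✗
w3: □¬q is F, p ∧ q is T. ✓
w4: □¬q is F, p ∧ q is T. ✓
w5: □¬q is F, p ∧ q is T. ✓
w6: □¬q is F, p ∧ q is F. ✗
w7: □¬q is F, p ∧ q is T. ✓
— 4 worlds.
For p → □(q ∧ p):
w0: p is F, □(q ∧ p) is F. ✓
w1: p is F, □(q ∧ p) is F. ✓
w2: p is T, □(q ∧ p) is F. ✗
w3: p is T, □(q ∧ p) is F. ✗
w4: p is T, □(q ∧ p) is F. ✗
w5: p is T, □(q ∧ p) is F. ✗
w6: p is F, □(q ∧ p) is F. ✓
w7: p is T, □(q ∧ p) is F. ✗
— 3 worlds.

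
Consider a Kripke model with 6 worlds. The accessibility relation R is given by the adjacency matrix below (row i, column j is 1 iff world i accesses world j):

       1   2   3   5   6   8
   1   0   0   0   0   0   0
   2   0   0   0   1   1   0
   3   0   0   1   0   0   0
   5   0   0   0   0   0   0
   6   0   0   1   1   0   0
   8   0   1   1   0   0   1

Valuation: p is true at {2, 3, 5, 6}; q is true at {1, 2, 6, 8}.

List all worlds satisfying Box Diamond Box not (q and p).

{1, 3, 5, 8}

1: no successors, so Box Diamond Box not (q and p) holds vacuously. ✓
2: successors {5, 6}; Diamond Box not (q and p) there: 5:F, 6:T. ✗
3: successors {3}; Diamond Box not (q and p) there: 3:T. ✓
5: no successors, so Box Diamond Box not (q and p) holds vacuously. ✓
6: successors {3, 5}; Diamond Box not (q and p) there: 3:T, 5:F. ✗
8: successors {2, 3, 8}; Diamond Box not (q and p) there: 2:T, 3:T, 8:T. ✓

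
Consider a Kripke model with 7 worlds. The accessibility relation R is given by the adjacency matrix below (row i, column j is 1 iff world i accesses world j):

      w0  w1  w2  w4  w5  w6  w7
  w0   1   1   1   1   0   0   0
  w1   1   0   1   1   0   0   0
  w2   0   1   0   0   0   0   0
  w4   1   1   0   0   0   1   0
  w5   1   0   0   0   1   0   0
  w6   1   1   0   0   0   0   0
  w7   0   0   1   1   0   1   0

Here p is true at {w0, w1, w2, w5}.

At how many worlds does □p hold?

w0: successors {w0, w1, w2, w4}; p there: w0:T, w1:T, w2:T, w4:F. ✗
w1: successors {w0, w2, w4}; p there: w0:T, w2:T, w4:F. ✗
w2: successors {w1}; p there: w1:T. ✓
w4: successors {w0, w1, w6}; p there: w0:T, w1:T, w6:F. ✗
w5: successors {w0, w5}; p there: w0:T, w5:T. ✓
w6: successors {w0, w1}; p there: w0:T, w1:T. ✓
w7: successors {w2, w4, w6}; p there: w2:T, w4:F, w6:F. ✗
Satisfying worlds: {w2, w5, w6}.

3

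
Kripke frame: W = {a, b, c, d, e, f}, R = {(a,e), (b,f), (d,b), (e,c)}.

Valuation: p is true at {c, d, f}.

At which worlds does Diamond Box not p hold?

{b, e}

a: successors {e}; Box not p there: e:F. ✗
b: successors {f}; Box not p there: f:T. ✓
c: no successors, so Diamond Box not p fails. ✗
d: successors {b}; Box not p there: b:F. ✗
e: successors {c}; Box not p there: c:T. ✓
f: no successors, so Diamond Box not p fails. ✗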